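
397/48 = 8 + 13/48 = 8.27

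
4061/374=4061/374 = 10.86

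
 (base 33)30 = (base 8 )143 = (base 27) 3i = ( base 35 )2t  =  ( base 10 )99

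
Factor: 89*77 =7^1*11^1 * 89^1 =6853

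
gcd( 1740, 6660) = 60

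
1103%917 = 186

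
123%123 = 0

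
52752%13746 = 11514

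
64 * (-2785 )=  - 178240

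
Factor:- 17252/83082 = - 38/183 = - 2^1 * 3^( - 1)*19^1 * 61^( - 1)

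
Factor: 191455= 5^1 *11^1*59^2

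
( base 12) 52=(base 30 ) 22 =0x3e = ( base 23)2g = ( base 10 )62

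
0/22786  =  0 = 0.00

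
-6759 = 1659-8418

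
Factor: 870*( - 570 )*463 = - 2^2 * 3^2 * 5^2*19^1*29^1*463^1 = - 229601700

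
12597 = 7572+5025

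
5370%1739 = 153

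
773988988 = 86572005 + 687416983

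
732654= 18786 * 39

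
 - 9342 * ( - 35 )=326970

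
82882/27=3069 + 19/27 = 3069.70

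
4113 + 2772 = 6885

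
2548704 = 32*79647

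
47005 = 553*85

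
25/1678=25/1678 = 0.01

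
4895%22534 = 4895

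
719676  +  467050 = 1186726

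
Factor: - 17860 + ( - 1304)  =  - 2^2 * 3^1*1597^1= -19164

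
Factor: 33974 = 2^1*16987^1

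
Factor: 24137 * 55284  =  2^2*3^1 * 17^1*271^1*24137^1 =1334389908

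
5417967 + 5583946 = 11001913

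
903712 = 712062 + 191650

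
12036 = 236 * 51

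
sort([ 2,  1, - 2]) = [-2, 1, 2 ]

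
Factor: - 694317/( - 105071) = 3^1*13^1  *  19^1*937^1 * 105071^( - 1)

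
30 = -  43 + 73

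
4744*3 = 14232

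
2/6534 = 1/3267=0.00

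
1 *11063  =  11063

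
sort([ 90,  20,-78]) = [ - 78, 20, 90]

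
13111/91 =1873/13 = 144.08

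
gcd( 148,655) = 1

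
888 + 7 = 895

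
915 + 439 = 1354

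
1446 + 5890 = 7336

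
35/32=1 + 3/32 = 1.09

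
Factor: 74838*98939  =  7404396882 =2^1*3^1*12473^1 * 98939^1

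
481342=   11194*43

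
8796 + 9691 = 18487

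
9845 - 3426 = 6419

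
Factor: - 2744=  -  2^3 * 7^3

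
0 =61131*0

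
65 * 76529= 4974385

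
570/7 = 570/7 = 81.43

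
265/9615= 53/1923 = 0.03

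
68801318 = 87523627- 18722309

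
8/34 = 4/17 = 0.24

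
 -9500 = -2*4750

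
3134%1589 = 1545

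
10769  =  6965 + 3804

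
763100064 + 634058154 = 1397158218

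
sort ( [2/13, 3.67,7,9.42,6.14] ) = [ 2/13 , 3.67,6.14, 7, 9.42]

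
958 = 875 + 83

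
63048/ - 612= -5254/51 = -103.02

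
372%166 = 40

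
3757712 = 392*9586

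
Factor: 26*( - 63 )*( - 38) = 2^2*3^2*7^1*13^1 *19^1 = 62244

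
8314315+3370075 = 11684390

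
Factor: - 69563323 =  - 69563323^1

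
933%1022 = 933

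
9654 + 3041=12695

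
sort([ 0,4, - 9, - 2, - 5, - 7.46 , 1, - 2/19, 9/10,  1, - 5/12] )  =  [ - 9, - 7.46,-5,-2, - 5/12,  -  2/19,0,9/10 , 1 , 1  ,  4 ]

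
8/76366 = 4/38183 = 0.00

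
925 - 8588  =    -  7663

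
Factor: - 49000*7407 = -362943000 = -2^3*3^2*5^3*7^2*823^1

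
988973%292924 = 110201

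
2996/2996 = 1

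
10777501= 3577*3013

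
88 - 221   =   - 133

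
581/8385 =581/8385 = 0.07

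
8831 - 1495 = 7336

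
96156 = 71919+24237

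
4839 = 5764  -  925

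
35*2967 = 103845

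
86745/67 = 1294 + 47/67 = 1294.70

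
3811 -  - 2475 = 6286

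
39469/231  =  170 + 199/231 = 170.86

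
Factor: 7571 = 67^1*113^1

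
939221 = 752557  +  186664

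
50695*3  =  152085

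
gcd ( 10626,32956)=154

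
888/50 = 444/25  =  17.76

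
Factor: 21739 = 21739^1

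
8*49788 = 398304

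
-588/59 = -10+2/59  =  - 9.97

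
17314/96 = 8657/48 = 180.35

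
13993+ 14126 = 28119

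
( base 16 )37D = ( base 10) 893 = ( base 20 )24D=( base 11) 742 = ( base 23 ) 1fj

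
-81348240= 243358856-324707096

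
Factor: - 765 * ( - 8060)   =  2^2*3^2 * 5^2 * 13^1 * 17^1*31^1 = 6165900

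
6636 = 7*948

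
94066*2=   188132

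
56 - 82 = - 26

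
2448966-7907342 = -5458376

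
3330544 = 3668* 908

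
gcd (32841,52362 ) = 9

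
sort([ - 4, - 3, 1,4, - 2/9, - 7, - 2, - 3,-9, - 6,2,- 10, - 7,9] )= [-10,  -  9, - 7, - 7, - 6,-4,  -  3, - 3, - 2 , - 2/9,1,2, 4 , 9 ]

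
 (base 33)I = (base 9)20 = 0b10010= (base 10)18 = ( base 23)I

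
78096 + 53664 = 131760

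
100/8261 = 100/8261 = 0.01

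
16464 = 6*2744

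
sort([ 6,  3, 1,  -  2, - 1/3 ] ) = [ - 2, - 1/3,1,  3,6 ] 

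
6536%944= 872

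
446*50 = 22300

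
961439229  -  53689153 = 907750076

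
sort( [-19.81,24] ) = [ - 19.81, 24 ]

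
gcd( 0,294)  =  294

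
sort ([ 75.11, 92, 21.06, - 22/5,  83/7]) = [-22/5, 83/7, 21.06,75.11,92] 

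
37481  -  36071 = 1410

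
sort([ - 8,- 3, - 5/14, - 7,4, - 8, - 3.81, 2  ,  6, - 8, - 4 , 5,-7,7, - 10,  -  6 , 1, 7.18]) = [-10, - 8,  -  8, - 8, - 7, - 7, - 6,  -  4,-3.81, - 3,-5/14,1,2,4,5, 6,7,7.18]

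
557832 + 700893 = 1258725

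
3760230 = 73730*51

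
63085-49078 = 14007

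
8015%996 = 47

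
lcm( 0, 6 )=0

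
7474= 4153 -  - 3321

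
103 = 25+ 78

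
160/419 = 160/419 =0.38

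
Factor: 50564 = 2^2*12641^1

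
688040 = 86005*8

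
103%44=15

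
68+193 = 261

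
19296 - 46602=  -  27306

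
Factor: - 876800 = -2^8*5^2*137^1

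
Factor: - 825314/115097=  - 2^1*7^1*167^1 * 179^( - 1 ) * 353^1*643^(-1 ) 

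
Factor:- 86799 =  - 3^1*28933^1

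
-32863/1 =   -  32863  =  - 32863.00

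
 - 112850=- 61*1850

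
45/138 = 15/46 = 0.33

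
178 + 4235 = 4413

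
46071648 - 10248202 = 35823446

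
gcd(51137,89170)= 1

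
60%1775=60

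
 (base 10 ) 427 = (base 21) k7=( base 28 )f7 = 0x1AB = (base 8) 653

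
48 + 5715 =5763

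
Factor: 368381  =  13^1*43^1*659^1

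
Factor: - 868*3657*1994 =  - 2^3 * 3^1*7^1 * 23^1*31^1*53^1*997^1= - 6329506344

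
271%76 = 43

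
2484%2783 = 2484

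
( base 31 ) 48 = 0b10000100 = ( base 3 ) 11220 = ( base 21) 66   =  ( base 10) 132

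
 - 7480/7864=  - 1  +  48/983  =  -0.95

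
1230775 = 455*2705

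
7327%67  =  24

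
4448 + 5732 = 10180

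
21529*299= 6437171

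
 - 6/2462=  - 3/1231 = - 0.00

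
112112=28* 4004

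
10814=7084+3730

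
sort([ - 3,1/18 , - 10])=[ - 10, -3 , 1/18 ] 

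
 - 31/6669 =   -  1 + 6638/6669 = - 0.00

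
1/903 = 1/903 =0.00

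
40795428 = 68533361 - 27737933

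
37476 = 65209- 27733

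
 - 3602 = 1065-4667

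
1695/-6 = -565/2 = - 282.50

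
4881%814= 811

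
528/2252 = 132/563 = 0.23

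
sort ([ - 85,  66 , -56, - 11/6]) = [ - 85, -56, - 11/6, 66 ]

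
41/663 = 41/663 = 0.06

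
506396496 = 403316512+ 103079984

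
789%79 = 78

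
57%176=57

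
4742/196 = 2371/98 = 24.19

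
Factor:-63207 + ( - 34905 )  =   - 98112 = - 2^6*3^1*7^1*73^1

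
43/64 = 43/64 = 0.67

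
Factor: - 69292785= - 3^1*5^1*4619519^1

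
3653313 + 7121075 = 10774388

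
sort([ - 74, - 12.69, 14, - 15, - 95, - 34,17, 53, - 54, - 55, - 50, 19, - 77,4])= [-95, - 77,-74 , - 55, - 54,  -  50, - 34, - 15, - 12.69,4, 14,17, 19, 53]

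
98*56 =5488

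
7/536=7/536 = 0.01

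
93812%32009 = 29794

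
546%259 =28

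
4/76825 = 4/76825 = 0.00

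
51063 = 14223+36840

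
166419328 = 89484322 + 76935006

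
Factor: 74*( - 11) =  -814 = -2^1*11^1*37^1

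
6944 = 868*8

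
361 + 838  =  1199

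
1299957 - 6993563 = -5693606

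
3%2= 1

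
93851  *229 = 21491879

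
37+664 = 701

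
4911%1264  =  1119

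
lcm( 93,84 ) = 2604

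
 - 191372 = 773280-964652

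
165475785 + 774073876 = 939549661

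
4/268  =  1/67  =  0.01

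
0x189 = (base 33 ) BU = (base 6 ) 1453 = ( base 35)B8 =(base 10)393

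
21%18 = 3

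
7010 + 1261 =8271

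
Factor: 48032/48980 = 152/155= 2^3*5^( - 1 )*19^1*31^(-1)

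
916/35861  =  916/35861  =  0.03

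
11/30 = 11/30 = 0.37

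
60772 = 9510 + 51262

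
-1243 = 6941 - 8184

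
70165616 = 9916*7076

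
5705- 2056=3649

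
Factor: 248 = 2^3*31^1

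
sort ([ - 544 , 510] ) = [ - 544, 510 ]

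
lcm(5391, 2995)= 26955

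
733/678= 733/678  =  1.08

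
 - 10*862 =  - 8620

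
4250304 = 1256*3384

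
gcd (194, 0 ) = 194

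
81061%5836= 5193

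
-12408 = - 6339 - 6069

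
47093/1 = 47093  =  47093.00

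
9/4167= 1/463=0.00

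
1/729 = 1/729 = 0.00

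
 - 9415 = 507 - 9922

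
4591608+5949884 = 10541492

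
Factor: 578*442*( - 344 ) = - 2^5*13^1* 17^3*43^1 = - 87883744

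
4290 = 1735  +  2555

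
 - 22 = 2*(-11)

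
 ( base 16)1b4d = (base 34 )61j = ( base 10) 6989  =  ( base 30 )7MT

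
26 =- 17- - 43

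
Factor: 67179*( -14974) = - 2^1*3^1*7^2*457^1*7487^1 =-1005938346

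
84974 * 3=254922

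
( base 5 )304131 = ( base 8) 23274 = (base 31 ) a9r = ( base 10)9916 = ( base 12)58a4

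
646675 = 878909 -232234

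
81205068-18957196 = 62247872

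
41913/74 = 41913/74 = 566.39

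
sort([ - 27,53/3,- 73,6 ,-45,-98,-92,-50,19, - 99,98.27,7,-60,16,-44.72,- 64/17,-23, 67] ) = [ - 99, - 98 , - 92, - 73, - 60,-50 , -45,-44.72, - 27,-23,  -  64/17,6, 7, 16,53/3,19,67, 98.27] 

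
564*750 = 423000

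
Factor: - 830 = -2^1*5^1*83^1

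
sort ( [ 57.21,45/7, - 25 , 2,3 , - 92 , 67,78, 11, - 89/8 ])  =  [-92, - 25, - 89/8, 2,3, 45/7,11,57.21,67,78]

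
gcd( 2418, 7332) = 78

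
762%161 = 118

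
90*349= 31410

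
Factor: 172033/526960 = 2^( - 4)*5^( - 1 )*7^( - 1)*71^1 *941^( - 1)*2423^1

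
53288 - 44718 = 8570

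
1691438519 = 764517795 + 926920724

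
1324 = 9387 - 8063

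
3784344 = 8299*456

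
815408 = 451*1808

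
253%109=35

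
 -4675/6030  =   - 1 + 271/1206 =-0.78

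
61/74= 61/74=   0.82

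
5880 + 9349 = 15229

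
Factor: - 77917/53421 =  - 3^( - 1)*7^1*11131^1*17807^(-1 )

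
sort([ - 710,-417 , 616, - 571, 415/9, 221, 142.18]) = [ - 710, - 571, - 417, 415/9, 142.18, 221 , 616 ] 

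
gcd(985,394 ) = 197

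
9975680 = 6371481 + 3604199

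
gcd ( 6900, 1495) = 115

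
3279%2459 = 820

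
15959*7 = 111713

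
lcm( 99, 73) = 7227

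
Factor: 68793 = 3^1*23^1*997^1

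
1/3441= 1/3441 = 0.00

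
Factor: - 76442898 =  - 2^1*3^1 * 7^1*29^1*62761^1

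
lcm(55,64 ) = 3520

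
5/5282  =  5/5282  =  0.00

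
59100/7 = 8442+ 6/7 =8442.86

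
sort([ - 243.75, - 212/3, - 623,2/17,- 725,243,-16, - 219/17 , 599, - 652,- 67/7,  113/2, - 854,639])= [ - 854, - 725, - 652,  -  623,  -  243.75, - 212/3, - 16, - 219/17, - 67/7,2/17,113/2,243, 599, 639]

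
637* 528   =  336336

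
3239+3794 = 7033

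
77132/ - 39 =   -  77132/39 =-  1977.74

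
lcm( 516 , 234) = 20124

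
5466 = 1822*3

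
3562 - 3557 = 5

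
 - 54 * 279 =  - 15066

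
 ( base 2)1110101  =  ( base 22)57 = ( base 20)5h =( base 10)117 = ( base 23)52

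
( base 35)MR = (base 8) 1435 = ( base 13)494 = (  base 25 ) 16M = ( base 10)797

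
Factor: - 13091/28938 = - 19/42=- 2^ ( - 1)*3^( - 1)*7^( - 1 )*19^1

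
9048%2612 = 1212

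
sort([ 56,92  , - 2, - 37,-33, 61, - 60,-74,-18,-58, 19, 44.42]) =[-74,- 60, - 58, -37,-33, - 18,-2,19,44.42,56, 61, 92]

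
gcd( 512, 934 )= 2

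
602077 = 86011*7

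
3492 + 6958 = 10450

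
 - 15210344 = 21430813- 36641157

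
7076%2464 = 2148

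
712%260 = 192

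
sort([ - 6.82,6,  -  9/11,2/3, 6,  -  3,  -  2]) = [-6.82, - 3, - 2,-9/11, 2/3, 6, 6 ]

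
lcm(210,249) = 17430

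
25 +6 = 31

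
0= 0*459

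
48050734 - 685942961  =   - 637892227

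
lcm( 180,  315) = 1260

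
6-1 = 5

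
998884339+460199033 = 1459083372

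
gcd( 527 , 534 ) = 1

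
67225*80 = 5378000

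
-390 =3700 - 4090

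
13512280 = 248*54485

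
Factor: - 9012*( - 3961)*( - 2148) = -2^4*3^2*17^1* 179^1*233^1*751^1 = - 76676150736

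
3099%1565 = 1534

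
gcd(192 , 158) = 2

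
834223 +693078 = 1527301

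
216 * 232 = 50112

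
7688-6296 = 1392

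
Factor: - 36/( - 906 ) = 2^1*3^1*151^ ( - 1) = 6/151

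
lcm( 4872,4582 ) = 384888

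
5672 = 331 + 5341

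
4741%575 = 141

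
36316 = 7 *5188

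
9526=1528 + 7998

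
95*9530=905350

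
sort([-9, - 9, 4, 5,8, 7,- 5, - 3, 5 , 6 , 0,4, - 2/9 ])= [-9, - 9,  -  5 ,  -  3 , - 2/9 , 0, 4 , 4,5,5, 6, 7 , 8 ] 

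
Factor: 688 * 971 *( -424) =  - 2^7 * 43^1*53^1 * 971^1 = - 283252352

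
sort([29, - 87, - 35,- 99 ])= [ - 99, - 87, - 35,29]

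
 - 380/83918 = -190/41959 = - 0.00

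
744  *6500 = 4836000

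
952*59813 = 56941976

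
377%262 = 115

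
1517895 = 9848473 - 8330578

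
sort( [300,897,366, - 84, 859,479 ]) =[-84,300,366, 479,859,897]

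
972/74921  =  972/74921= 0.01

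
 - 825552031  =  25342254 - 850894285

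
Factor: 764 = 2^2*191^1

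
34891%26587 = 8304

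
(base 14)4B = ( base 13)52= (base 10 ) 67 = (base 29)29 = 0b1000011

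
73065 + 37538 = 110603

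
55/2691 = 55/2691 = 0.02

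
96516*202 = 19496232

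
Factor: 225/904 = 2^(-3)*3^2*5^2*113^ (  -  1 ) 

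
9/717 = 3/239 = 0.01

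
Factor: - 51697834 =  - 2^1 * 467^1*55351^1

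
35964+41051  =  77015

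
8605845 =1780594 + 6825251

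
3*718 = 2154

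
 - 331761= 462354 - 794115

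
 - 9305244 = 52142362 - 61447606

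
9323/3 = 9323/3 = 3107.67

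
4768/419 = 11 + 159/419 =11.38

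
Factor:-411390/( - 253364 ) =2^( - 1 ) * 3^2 * 5^1 *7^1*97^ ( - 1)=315/194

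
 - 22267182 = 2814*( -7913) 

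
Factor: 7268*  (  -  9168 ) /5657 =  - 2^6* 3^1*23^1*79^1*191^1*5657^ ( - 1) = - 66633024/5657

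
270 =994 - 724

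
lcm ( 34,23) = 782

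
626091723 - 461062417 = 165029306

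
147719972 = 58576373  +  89143599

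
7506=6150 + 1356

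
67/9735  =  67/9735 = 0.01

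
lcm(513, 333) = 18981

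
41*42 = 1722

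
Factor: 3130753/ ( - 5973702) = -2^( - 1)*3^( - 1)*7^( - 1 )*29^1 * 89^1*1213^1* 142231^(-1) 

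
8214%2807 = 2600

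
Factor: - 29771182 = -2^1*7^1 * 17^1*67^1*1867^1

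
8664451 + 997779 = 9662230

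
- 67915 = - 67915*1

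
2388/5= 477 + 3/5 = 477.60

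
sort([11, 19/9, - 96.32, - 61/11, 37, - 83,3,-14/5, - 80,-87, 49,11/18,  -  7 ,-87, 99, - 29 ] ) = [  -  96.32,  -  87,  -  87, - 83,  -  80,  -  29, - 7, - 61/11 ,- 14/5, 11/18,19/9,3, 11,37, 49, 99 ]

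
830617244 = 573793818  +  256823426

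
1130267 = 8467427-7337160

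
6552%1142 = 842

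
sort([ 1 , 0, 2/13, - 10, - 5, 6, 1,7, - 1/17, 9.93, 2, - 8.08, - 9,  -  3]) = [ - 10, - 9,  -  8.08, - 5,-3,-1/17, 0, 2/13,1 , 1, 2, 6, 7, 9.93 ] 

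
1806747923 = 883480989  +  923266934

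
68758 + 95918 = 164676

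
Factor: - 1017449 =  - 1017449^1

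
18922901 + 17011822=35934723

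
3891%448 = 307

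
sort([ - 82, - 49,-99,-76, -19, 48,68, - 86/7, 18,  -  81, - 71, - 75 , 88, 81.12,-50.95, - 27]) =[-99, - 82, - 81, - 76,  -  75, -71, -50.95, - 49, - 27, - 19,- 86/7, 18, 48,68, 81.12,88 ]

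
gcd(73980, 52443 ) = 9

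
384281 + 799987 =1184268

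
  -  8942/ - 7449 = 8942/7449 = 1.20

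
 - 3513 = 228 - 3741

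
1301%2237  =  1301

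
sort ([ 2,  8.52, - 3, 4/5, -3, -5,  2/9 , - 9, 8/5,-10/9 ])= [ - 9, - 5, - 3,-3, - 10/9,2/9,4/5 , 8/5,2, 8.52 ] 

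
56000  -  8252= 47748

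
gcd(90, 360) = 90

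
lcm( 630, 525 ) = 3150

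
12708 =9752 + 2956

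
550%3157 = 550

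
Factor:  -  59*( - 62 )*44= 160952 = 2^3 * 11^1*31^1*59^1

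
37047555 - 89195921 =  - 52148366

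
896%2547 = 896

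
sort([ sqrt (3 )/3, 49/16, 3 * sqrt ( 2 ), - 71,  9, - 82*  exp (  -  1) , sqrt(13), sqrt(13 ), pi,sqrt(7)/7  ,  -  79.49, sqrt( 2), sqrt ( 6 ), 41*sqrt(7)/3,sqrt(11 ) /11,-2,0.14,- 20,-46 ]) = [- 79.49 ,  -  71, - 46, - 82*exp(  -  1),  -  20,  -  2, 0.14 , sqrt(11)/11,sqrt(7) /7, sqrt(3)/3, sqrt(2), sqrt( 6 ), 49/16,pi, sqrt(13), sqrt(13), 3*sqrt(2), 9, 41*sqrt(7) /3]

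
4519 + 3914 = 8433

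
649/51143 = 649/51143 = 0.01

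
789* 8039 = 6342771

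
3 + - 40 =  - 37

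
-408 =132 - 540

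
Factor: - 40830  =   - 2^1*3^1*5^1*1361^1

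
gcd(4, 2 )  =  2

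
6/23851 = 6/23851 = 0.00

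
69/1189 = 69/1189 = 0.06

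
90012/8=11251 + 1/2 = 11251.50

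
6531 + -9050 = -2519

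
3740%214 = 102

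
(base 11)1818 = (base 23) 48I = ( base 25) 3hi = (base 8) 4416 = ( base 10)2318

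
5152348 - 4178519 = 973829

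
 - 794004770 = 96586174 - 890590944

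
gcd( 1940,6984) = 388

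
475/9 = 52  +  7/9 = 52.78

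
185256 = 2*92628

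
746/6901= 746/6901 = 0.11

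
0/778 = 0 = 0.00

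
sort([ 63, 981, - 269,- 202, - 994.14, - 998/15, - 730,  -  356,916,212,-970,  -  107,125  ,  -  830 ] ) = [ -994.14, - 970, - 830, - 730, - 356,-269, - 202, - 107, - 998/15, 63, 125,212,916, 981]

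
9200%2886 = 542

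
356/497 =356/497 = 0.72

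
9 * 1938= 17442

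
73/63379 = 73/63379 = 0.00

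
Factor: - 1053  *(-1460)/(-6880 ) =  -76869/344 = - 2^(-3 )*3^4 * 13^1*43^(  -  1 )*73^1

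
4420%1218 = 766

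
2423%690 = 353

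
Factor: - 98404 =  - 2^2*73^1 * 337^1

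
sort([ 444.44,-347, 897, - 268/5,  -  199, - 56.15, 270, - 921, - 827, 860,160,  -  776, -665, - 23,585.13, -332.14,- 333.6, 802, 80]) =[-921, - 827 ,  -  776,-665 ,  -  347,-333.6 , - 332.14, - 199, - 56.15, - 268/5, -23,80,160, 270, 444.44,585.13, 802, 860, 897 ]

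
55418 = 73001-17583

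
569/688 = 569/688 = 0.83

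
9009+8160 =17169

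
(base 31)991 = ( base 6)105201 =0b10001011100001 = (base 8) 21341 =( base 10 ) 8929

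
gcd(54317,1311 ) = 1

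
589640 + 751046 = 1340686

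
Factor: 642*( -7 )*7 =  -  2^1*3^1 * 7^2 * 107^1 = -31458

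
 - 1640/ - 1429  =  1640/1429 = 1.15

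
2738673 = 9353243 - 6614570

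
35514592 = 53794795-18280203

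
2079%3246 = 2079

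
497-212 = 285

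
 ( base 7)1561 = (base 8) 1167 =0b1001110111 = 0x277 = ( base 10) 631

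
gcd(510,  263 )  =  1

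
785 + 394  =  1179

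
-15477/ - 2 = 15477/2= 7738.50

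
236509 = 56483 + 180026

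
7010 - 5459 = 1551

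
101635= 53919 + 47716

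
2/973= 2/973   =  0.00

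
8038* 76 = 610888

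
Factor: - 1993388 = -2^2*607^1*821^1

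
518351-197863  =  320488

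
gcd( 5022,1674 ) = 1674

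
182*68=12376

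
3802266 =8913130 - 5110864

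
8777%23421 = 8777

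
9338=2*4669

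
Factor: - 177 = -3^1*59^1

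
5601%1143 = 1029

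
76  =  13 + 63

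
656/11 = 656/11 = 59.64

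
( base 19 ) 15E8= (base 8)21352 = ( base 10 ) 8938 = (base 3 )110021001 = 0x22EA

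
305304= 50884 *6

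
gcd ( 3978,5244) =6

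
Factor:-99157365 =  - 3^5*5^1*81611^1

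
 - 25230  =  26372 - 51602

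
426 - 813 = - 387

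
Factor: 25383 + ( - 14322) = 11061 = 3^2*1229^1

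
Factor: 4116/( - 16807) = - 12/49 =- 2^2* 3^1*7^( - 2 )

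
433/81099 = 433/81099 = 0.01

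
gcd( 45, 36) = 9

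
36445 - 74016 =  -37571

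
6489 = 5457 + 1032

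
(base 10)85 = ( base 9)104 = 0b1010101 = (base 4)1111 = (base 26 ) 37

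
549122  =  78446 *7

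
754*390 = 294060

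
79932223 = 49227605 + 30704618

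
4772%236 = 52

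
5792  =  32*181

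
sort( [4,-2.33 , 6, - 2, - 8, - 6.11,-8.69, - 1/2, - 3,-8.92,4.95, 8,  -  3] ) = [ - 8.92,-8.69 , - 8, -6.11, - 3,-3 ,-2.33, - 2, - 1/2, 4,4.95,6, 8]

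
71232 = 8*8904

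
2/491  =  2/491 = 0.00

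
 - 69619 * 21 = - 1461999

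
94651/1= 94651=94651.00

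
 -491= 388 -879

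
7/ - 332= - 1 + 325/332 = - 0.02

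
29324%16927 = 12397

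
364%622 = 364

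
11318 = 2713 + 8605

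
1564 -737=827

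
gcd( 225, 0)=225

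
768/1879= 768/1879 = 0.41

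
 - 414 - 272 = -686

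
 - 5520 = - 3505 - 2015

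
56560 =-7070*( - 8) 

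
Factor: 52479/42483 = 21/17 = 3^1*7^1*17^(  -  1)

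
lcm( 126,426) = 8946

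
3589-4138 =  - 549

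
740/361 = 740/361 = 2.05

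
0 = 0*9293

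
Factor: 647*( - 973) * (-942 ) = 2^1*3^1 * 7^1 * 139^1 *157^1*647^1 = 593018202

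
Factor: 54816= 2^5*3^1*571^1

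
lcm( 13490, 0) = 0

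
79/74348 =79/74348 = 0.00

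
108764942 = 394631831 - 285866889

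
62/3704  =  31/1852 =0.02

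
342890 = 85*4034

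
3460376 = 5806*596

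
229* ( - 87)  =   - 19923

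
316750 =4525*70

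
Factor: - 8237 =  - 8237^1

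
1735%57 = 25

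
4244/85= 49+79/85  =  49.93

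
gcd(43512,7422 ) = 6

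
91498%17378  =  4608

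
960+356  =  1316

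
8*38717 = 309736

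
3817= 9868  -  6051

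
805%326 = 153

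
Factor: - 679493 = - 41^1  *16573^1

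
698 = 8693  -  7995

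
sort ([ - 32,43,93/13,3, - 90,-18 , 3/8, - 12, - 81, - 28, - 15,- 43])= [  -  90, - 81, -43, - 32,- 28, - 18, - 15 , - 12, 3/8,3 , 93/13,43 ]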